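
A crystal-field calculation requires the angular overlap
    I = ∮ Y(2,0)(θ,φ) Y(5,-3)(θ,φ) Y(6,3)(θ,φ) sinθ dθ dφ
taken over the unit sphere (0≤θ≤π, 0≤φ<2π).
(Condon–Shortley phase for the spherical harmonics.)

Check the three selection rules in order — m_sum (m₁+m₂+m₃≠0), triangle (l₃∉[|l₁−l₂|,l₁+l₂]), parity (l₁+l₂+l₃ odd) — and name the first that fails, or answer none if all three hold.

Σmᵢ = 0  ✓
l₃∈[|l₁−l₂|,l₁+l₂]=[3,7], have l₃=6  ✓
Σlᵢ = 13 ⇒ odd  ✗

parity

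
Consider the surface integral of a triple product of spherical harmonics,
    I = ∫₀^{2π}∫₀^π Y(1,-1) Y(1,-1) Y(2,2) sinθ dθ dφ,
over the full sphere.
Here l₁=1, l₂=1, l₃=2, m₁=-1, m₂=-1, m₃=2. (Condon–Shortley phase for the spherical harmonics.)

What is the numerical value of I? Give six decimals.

Rules hold: Σm=0, L=4 even, 0≤2≤2.
N = 3·3·5 = 45
Δ = 0!·2!·2!/5! = 1/30
Racah Σ t=0..0: t=0:+1/1 = 1/1
⇒ 3j(1 1 2; 0 0 0)² = 2/15, sgn +1
Racah Σ t=0..0: t=0:+1/4 = 1/4
⇒ 3j(1 1 2; -1 -1 2)² = 1/5, sgn +1
4πI² = N·(3j₀)²·(3jₘ)² = 6/5
I = +1·√(1.2/4π) = 0.30901936

0.309019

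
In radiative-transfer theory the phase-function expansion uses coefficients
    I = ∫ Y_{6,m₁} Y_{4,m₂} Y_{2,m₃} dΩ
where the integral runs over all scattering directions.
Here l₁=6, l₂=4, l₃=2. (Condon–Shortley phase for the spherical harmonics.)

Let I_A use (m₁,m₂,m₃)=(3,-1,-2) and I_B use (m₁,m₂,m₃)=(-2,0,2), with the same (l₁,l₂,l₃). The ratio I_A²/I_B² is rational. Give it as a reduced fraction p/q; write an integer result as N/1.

9/5

Shared (l₁,l₂,l₃)=(6,4,2): N and (l;000)² cancel in I_A²/I_B².
A: Δ = 8!·4!·0!/13! = 1/6435; Racah Σ t=3..3: t=3:−1/17280 = -1/17280; ⇒ 3j(6 4 2; 3 -1 -2)² = 14/715, sgn -1
B: Δ = 8!·4!·0!/13! = 1/6435; Racah Σ t=4..4: t=4:+1/13824 = 1/13824; ⇒ 3j(6 4 2; -2 0 2)² = 14/1287, sgn +1
I_A²/I_B² = (14/715)/(14/1287) = 9/5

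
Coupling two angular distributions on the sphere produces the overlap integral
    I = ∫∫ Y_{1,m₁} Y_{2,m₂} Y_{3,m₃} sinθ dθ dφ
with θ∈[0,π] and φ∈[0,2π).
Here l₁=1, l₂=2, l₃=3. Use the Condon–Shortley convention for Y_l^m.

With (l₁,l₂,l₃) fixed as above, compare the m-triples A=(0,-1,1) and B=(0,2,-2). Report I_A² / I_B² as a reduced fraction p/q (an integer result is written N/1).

Same 1,2,3: normalisation and zero-m 3j drop out of the ratio.
A: Δ: 0! 2! 4! / 7! → 1/105; sum: t=0:+1/6 = 1/6; 3j²(1 2 3; 0 -1 1) = Δ·Π!·Σ² = 8/105  (sign +1)
B: Δ: 0! 2! 4! / 7! → 1/105; sum: t=0:+1/24 = 1/24; 3j²(1 2 3; 0 2 -2) = Δ·Π!·Σ² = 1/21  (sign -1)
I_A²/I_B² = (8/105)/(1/21) = 8/5

8/5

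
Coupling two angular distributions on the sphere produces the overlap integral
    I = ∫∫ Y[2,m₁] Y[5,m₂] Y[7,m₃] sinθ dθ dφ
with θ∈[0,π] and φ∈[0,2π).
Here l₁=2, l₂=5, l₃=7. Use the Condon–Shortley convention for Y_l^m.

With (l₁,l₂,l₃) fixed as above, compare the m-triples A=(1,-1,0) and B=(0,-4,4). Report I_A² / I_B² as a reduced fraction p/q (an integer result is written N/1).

49/33

Same 2,5,7: normalisation and zero-m 3j drop out of the ratio.
A: Δ: 0! 4! 10! / 15! → 1/15015; sum: t=0:+1/103680 = 1/103680; 3j²(2 5 7; 1 -1 0) = Δ·Π!·Σ² = 7/429  (sign -1)
B: Δ: 0! 4! 10! / 15! → 1/15015; sum: t=0:+1/1451520 = 1/1451520; 3j²(2 5 7; 0 -4 4) = Δ·Π!·Σ² = 1/91  (sign -1)
I_A²/I_B² = (7/429)/(1/91) = 49/33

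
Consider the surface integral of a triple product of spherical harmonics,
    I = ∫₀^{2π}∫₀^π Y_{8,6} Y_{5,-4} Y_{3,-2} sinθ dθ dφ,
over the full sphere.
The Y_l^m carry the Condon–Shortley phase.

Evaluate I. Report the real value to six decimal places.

m-sum 0 ✓  L=16 even ✓  3≤3≤13 ✓
Π(2lᵢ+1) = 17×11×7 = 1309
triangle coeff Δ(8,5,3) = 1/136136
Σ_t [5,5]: t=5:−1/518400 = -1/518400
(3j)²=56/2431 [(8 5 3; 0 0 0)], sign=+1
Σ_t [1,1]: t=1:−1/43545600 = -1/43545600
(3j)²=1/34 [(8 5 3; 6 -4 -2)], sign=+1
⇒ 4πI² = 196/221
I = (+1)√(196/221/(4π)) = 0.26566049

0.265660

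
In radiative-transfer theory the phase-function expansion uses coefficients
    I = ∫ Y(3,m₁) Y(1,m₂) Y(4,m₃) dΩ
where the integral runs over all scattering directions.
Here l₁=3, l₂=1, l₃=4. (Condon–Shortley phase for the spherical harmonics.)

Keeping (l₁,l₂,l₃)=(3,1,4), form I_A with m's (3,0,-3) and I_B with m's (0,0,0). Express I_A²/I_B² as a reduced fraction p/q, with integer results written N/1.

7/16

Same 3,1,4: normalisation and zero-m 3j drop out of the ratio.
A: Δ: 0! 6! 2! / 9! → 1/252; sum: t=0:+1/720 = 1/720; 3j²(3 1 4; 3 0 -3) = Δ·Π!·Σ² = 1/36  (sign -1)
B: Δ: 0! 6! 2! / 9! → 1/252; sum: t=0:+1/36 = 1/36; 3j²(3 1 4; 0 0 0) = Δ·Π!·Σ² = 4/63  (sign +1)
I_A²/I_B² = (1/36)/(4/63) = 7/16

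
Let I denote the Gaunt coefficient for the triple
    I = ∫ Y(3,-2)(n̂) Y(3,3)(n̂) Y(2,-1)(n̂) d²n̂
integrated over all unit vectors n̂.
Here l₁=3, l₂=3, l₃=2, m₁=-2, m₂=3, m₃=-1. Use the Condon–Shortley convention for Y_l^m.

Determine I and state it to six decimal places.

-0.210261

m-sum 0 ✓  L=8 even ✓  0≤2≤6 ✓
Π(2lᵢ+1) = 7×7×5 = 245
triangle coeff Δ(3,3,2) = 1/3780
Σ_t [1,3]: t=1:−1/24 t=2:+1/4 t=3:−1/24 = 1/6
(3j)²=4/105 [(3 3 2; 0 0 0)], sign=+1
Σ_t [4,4]: t=4:+1/48 = 1/48
(3j)²=5/84 [(3 3 2; -2 3 -1)], sign=-1
⇒ 4πI² = 5/9
I = (-1)√(5/9/(4π)) = -0.21026104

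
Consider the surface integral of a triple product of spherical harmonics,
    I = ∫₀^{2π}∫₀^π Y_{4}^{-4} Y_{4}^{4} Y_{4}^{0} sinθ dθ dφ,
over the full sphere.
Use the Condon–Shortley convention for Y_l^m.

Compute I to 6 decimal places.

0.106525

m-sum 0 ✓  L=12 even ✓  0≤4≤8 ✓
Π(2lᵢ+1) = 9×9×9 = 729
triangle coeff Δ(4,4,4) = 1/450450
Σ_t [0,4]: t=0:+1/13824 t=1:−1/216 t=2:+1/64 t=3:−1/216 t=4:+1/13824 = 5/768
(3j)²=18/1001 [(4 4 4; 0 0 0)], sign=+1
Σ_t [4,4]: t=4:+1/13824 = 1/13824
(3j)²=14/1287 [(4 4 4; -4 4 0)], sign=+1
⇒ 4πI² = 2916/20449
I = (+1)√(2916/20449/(4π)) = 0.10652531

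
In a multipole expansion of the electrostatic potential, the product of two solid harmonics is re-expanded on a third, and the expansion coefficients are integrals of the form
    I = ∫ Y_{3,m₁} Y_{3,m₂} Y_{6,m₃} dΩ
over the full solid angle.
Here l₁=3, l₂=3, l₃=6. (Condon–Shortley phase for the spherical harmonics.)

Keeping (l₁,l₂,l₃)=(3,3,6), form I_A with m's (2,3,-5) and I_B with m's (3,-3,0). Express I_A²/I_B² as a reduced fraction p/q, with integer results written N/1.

462/1

Shared (l₁,l₂,l₃)=(3,3,6): N and (l;000)² cancel in I_A²/I_B².
A: Δ = 0!·6!·6!/13! = 1/12012; Racah Σ t=0..0: t=0:+1/86400 = 1/86400; ⇒ 3j(3 3 6; 2 3 -5)² = 1/26, sgn -1
B: Δ = 0!·6!·6!/13! = 1/12012; Racah Σ t=0..0: t=0:+1/518400 = 1/518400; ⇒ 3j(3 3 6; 3 -3 0)² = 1/12012, sgn +1
I_A²/I_B² = (1/26)/(1/12012) = 462/1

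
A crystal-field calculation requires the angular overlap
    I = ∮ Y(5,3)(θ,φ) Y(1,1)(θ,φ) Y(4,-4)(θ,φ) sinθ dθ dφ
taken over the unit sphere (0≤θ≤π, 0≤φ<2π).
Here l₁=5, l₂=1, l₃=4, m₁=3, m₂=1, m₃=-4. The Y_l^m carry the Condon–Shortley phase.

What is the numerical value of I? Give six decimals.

-0.049106

Checks pass: Σm=0; 10 even; l₃=4∈[4,6].
(2·5+1)(2·1+1)(2·4+1) = 297
Δ: 2! 8! 0! / 11! → 1/495
sum: t=1:−1/576 = -1/576
3j²(5 1 4; 0 0 0) = Δ·Π!·Σ² = 5/99  (sign -1)
sum: t=2:+1/80640 = 1/80640
3j²(5 1 4; 3 1 -4) = Δ·Π!·Σ² = 1/495  (sign +1)
combine: 4πI² = 297·5/99·1/495 = 1/33
take √, sign -1: I = -0.04910640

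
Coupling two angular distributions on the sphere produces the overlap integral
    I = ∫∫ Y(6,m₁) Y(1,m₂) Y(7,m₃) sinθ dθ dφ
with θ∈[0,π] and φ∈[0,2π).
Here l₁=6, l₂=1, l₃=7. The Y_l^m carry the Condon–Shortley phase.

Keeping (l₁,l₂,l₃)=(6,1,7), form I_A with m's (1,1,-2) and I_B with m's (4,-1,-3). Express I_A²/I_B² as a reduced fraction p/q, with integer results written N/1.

6/1

Shared (l₁,l₂,l₃)=(6,1,7): N and (l;000)² cancel in I_A²/I_B².
A: Δ = 0!·12!·2!/15! = 1/1365; Racah Σ t=0..0: t=0:+1/1209600 = 1/1209600; ⇒ 3j(6 1 7; 1 1 -2)² = 12/455, sgn -1
B: Δ = 0!·12!·2!/15! = 1/1365; Racah Σ t=0..0: t=0:+1/14515200 = 1/14515200; ⇒ 3j(6 1 7; 4 -1 -3)² = 2/455, sgn +1
I_A²/I_B² = (12/455)/(2/455) = 6/1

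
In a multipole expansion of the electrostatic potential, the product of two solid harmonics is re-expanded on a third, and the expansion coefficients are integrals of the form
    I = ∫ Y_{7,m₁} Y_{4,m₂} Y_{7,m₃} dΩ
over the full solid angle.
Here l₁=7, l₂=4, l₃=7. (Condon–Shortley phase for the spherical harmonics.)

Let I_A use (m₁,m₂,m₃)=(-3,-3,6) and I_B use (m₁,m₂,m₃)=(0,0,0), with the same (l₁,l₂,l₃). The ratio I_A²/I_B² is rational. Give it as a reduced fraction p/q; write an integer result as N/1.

715/504

Same 7,4,7: normalisation and zero-m 3j drop out of the ratio.
A: Δ: 4! 10! 4! / 19! → 1/58198140; sum: t=0:+1/522547200 t=1:−1/52254720 = -1/58060800; 3j²(7 4 7; -3 -3 6) = Δ·Π!·Σ² = 9/646  (sign +1)
B: Δ: 4! 10! 4! / 19! → 1/58198140; sum: t=0:+1/17418240 t=1:−1/622080 t=2:+1/230400 t=3:−1/622080 t=4:+1/17418240 = 1/806400; 3j²(7 4 7; 0 0 0) = Δ·Π!·Σ² = 2268/230945  (sign -1)
I_A²/I_B² = (9/646)/(2268/230945) = 715/504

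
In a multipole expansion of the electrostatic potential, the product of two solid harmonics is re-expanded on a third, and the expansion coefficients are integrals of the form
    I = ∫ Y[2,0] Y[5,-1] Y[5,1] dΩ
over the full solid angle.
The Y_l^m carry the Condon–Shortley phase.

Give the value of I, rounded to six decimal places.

m-sum 0 ✓  L=12 even ✓  3≤5≤7 ✓
Π(2lᵢ+1) = 5×11×11 = 605
triangle coeff Δ(2,5,5) = 1/38610
Σ_t [0,2]: t=0:+1/2880 t=1:−1/576 t=2:+1/2880 = -1/960
(3j)²=10/429 [(2 5 5; 0 0 0)], sign=+1
Σ_t [0,2]: t=0:+1/2304 t=1:−1/720 t=2:+1/5760 = -1/1280
(3j)²=27/1430 [(2 5 5; 0 -1 1)], sign=-1
⇒ 4πI² = 45/169
I = (-1)√(45/169/(4π)) = -0.14556534

-0.145565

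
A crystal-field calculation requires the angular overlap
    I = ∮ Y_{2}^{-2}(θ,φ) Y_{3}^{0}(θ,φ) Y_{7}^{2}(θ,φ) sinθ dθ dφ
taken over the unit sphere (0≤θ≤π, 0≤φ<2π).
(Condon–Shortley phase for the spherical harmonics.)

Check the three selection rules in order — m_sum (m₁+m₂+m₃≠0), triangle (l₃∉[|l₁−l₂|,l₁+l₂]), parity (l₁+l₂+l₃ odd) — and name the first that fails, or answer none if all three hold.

azimuthal sum: -2 + 0 + 2 = 0  ✓
1 ≤ 7 ≤ 5 (triangle on l)  ✗
L = 2 + 3 + 7 = 12 (even)

triangle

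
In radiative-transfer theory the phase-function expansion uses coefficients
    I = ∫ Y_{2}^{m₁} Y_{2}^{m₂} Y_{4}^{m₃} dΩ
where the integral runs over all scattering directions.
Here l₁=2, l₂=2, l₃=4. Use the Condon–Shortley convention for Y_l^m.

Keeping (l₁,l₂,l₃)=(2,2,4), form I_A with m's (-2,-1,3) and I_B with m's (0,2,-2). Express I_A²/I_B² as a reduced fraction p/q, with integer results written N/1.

Same 2,2,4: normalisation and zero-m 3j drop out of the ratio.
A: Δ: 0! 4! 4! / 9! → 1/630; sum: t=0:+1/144 = 1/144; 3j²(2 2 4; -2 -1 3) = Δ·Π!·Σ² = 1/18  (sign -1)
B: Δ: 0! 4! 4! / 9! → 1/630; sum: t=0:+1/96 = 1/96; 3j²(2 2 4; 0 2 -2) = Δ·Π!·Σ² = 1/42  (sign +1)
I_A²/I_B² = (1/18)/(1/42) = 7/3

7/3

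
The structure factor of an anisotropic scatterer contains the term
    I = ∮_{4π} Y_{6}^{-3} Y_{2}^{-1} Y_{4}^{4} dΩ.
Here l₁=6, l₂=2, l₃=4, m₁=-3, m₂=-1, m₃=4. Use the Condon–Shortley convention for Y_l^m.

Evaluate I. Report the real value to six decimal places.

Rules hold: Σm=0, L=12 even, 4≤4≤8.
N = 13·5·9 = 585
Δ = 4!·8!·0!/13! = 1/6435
Racah Σ t=2..2: t=2:+1/2304 = 1/2304
⇒ 3j(6 2 4; 0 0 0)² = 5/143, sgn +1
Racah Σ t=1..1: t=1:−1/241920 = -1/241920
⇒ 3j(6 2 4; -3 -1 4)² = 1/715, sgn -1
4πI² = N·(3j₀)²·(3jₘ)² = 45/1573
I = -1·√(0.0286078/4π) = -0.04771303

-0.047713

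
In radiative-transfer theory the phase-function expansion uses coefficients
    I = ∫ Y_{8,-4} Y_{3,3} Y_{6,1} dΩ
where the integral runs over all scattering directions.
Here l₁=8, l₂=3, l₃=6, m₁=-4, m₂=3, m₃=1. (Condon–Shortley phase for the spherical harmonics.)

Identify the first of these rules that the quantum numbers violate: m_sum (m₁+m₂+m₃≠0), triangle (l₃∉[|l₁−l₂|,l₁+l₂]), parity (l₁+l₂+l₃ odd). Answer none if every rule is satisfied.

Σmᵢ = 0  ✓
l₃∈[|l₁−l₂|,l₁+l₂]=[5,11], have l₃=6  ✓
Σlᵢ = 17 ⇒ odd  ✗

parity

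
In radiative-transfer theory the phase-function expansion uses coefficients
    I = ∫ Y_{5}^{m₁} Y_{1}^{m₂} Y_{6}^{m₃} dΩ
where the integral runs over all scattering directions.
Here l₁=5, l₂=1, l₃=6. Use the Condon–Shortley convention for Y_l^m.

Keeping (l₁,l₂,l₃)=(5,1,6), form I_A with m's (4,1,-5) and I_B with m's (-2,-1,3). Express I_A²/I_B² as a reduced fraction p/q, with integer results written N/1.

55/36

l's match ⇒ only the (l;m) 3-j factors differ between A and B.
A: triangle coeff Δ(5,1,6) = 1/858; Σ_t [0,0]: t=0:+1/725760 = 1/725760; (3j)²=5/78 [(5 1 6; 4 1 -5)], sign=-1
B: triangle coeff Δ(5,1,6) = 1/858; Σ_t [0,0]: t=0:+1/60480 = 1/60480; (3j)²=6/143 [(5 1 6; -2 -1 3)], sign=-1
I_A²/I_B² = (5/78)/(6/143) = 55/36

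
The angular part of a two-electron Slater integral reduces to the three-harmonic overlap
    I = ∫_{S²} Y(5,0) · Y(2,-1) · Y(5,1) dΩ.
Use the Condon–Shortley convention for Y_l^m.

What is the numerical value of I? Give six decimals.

-0.036166

Rules hold: Σm=0, L=12 even, 3≤5≤7.
N = 11·5·11 = 605
Δ = 2!·8!·2!/13! = 1/38610
Racah Σ t=0..2: t=0:+1/2880 t=1:−1/576 t=2:+1/2880 = -1/960
⇒ 3j(5 2 5; 0 0 0)² = 10/429, sgn +1
Racah Σ t=0..1: t=0:+1/1440 t=1:−1/1152 = -1/5760
⇒ 3j(5 2 5; 0 -1 1)² = 1/858, sgn -1
4πI² = N·(3j₀)²·(3jₘ)² = 25/1521
I = -1·√(0.0164366/4π) = -0.03616600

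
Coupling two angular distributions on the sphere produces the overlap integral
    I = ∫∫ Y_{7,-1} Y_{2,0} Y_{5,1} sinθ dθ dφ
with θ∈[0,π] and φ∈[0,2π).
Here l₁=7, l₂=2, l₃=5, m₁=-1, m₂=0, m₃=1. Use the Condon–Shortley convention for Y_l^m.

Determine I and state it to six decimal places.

m-sum 0 ✓  L=14 even ✓  5≤5≤9 ✓
Π(2lᵢ+1) = 15×5×11 = 825
triangle coeff Δ(7,2,5) = 1/15015
Σ_t [2,2]: t=2:+1/57600 = 1/57600
(3j)²=21/715 [(7 2 5; 0 0 0)], sign=-1
Σ_t [2,2]: t=2:+1/69120 = 1/69120
(3j)²=4/143 [(7 2 5; -1 0 1)], sign=+1
⇒ 4πI² = 1260/1859
I = (-1)√(1260/1859/(4π)) = -0.23224194

-0.232242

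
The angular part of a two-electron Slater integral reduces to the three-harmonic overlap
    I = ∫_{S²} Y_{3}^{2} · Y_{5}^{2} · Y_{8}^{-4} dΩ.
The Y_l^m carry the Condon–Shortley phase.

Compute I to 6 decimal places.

0.236305

m-sum 0 ✓  L=16 even ✓  2≤8≤8 ✓
Π(2lᵢ+1) = 7×11×17 = 1309
triangle coeff Δ(3,5,8) = 1/136136
Σ_t [0,0]: t=0:+1/518400 = 1/518400
(3j)²=56/2431 [(3 5 8; 0 0 0)], sign=+1
Σ_t [0,0]: t=0:+1/3628800 = 1/3628800
(3j)²=36/1547 [(3 5 8; 2 2 -4)], sign=+1
⇒ 4πI² = 2016/2873
I = (+1)√(2016/2873/(4π)) = 0.23630479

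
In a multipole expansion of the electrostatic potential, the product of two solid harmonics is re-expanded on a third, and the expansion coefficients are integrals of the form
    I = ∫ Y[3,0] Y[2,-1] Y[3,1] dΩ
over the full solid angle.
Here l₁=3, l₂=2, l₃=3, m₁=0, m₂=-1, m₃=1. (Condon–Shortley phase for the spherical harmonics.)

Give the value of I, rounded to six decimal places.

-0.059471

m-sum 0 ✓  L=8 even ✓  1≤3≤5 ✓
Π(2lᵢ+1) = 7×5×7 = 245
triangle coeff Δ(3,2,3) = 1/3780
Σ_t [0,2]: t=0:+1/24 t=1:−1/4 t=2:+1/24 = -1/6
(3j)²=4/105 [(3 2 3; 0 0 0)], sign=+1
Σ_t [0,1]: t=0:+1/12 t=1:−1/8 = -1/24
(3j)²=1/210 [(3 2 3; 0 -1 1)], sign=-1
⇒ 4πI² = 2/45
I = (-1)√(2/45/(4π)) = -0.05947080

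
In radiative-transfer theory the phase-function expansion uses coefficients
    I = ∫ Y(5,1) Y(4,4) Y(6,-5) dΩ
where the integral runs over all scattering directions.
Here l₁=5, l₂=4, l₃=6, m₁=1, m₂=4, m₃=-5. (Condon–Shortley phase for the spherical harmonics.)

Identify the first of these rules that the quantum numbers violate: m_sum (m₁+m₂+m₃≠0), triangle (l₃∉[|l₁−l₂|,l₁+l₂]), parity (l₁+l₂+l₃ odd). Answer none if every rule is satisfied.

azimuthal sum: 1 + 4 − 5 = 0  ✓
1 ≤ 6 ≤ 9 (triangle on l)  ✓
L = 5 + 4 + 6 = 15 (odd)  ✗

parity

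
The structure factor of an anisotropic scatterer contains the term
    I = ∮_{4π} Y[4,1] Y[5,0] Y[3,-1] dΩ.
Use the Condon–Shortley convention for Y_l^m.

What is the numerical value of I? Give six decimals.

-0.009577

Rules hold: Σm=0, L=12 even, 1≤3≤9.
N = 9·11·7 = 693
Δ = 6!·2!·4!/13! = 1/180180
Racah Σ t=2..4: t=2:+1/576 t=3:−1/144 t=4:+1/576 = -1/288
⇒ 3j(4 5 3; 0 0 0)² = 20/1001, sgn +1
Racah Σ t=1..3: t=1:−1/5760 t=2:+1/288 t=3:−1/288 = -1/5760
⇒ 3j(4 5 3; 1 0 -1)² = 1/12012, sgn -1
4πI² = N·(3j₀)²·(3jₘ)² = 15/13013
I = -1·√(0.00115269/4π) = -0.00957750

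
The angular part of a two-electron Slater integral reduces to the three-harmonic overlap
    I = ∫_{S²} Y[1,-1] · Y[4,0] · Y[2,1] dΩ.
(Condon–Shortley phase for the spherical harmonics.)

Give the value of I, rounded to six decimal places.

0.000000

l₃=2 ∉ [3,5] — triangle fails ⇒ I = 0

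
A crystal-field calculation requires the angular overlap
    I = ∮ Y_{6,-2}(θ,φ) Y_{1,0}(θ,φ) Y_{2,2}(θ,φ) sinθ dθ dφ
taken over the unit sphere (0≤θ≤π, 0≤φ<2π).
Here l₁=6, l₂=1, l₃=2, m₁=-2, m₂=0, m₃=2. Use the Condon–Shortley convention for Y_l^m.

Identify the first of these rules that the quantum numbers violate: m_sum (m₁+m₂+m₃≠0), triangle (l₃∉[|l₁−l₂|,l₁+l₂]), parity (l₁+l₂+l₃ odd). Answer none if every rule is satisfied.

triangle

Σmᵢ = 0  ✓
l₃∈[|l₁−l₂|,l₁+l₂]=[5,7], have l₃=2  ✗
Σlᵢ = 9 ⇒ odd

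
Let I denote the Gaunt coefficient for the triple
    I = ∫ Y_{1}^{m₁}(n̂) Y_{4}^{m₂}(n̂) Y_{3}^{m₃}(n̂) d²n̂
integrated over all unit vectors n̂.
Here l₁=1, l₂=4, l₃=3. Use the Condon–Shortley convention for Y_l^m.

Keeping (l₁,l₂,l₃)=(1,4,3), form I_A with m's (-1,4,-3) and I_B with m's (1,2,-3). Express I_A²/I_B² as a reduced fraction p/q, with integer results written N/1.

28/1

Shared (l₁,l₂,l₃)=(1,4,3): N and (l;000)² cancel in I_A²/I_B².
A: Δ = 2!·0!·6!/9! = 1/252; Racah Σ t=2..2: t=2:+1/1440 = 1/1440; ⇒ 3j(1 4 3; -1 4 -3)² = 1/9, sgn +1
B: Δ = 2!·0!·6!/9! = 1/252; Racah Σ t=0..0: t=0:+1/1440 = 1/1440; ⇒ 3j(1 4 3; 1 2 -3)² = 1/252, sgn +1
I_A²/I_B² = (1/9)/(1/252) = 28/1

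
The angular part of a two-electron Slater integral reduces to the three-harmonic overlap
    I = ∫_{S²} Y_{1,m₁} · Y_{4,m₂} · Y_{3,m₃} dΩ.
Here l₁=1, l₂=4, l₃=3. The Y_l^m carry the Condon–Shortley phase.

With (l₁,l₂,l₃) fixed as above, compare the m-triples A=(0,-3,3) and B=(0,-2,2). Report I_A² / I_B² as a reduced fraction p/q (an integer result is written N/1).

7/12

Shared (l₁,l₂,l₃)=(1,4,3): N and (l;000)² cancel in I_A²/I_B².
A: Δ = 2!·0!·6!/9! = 1/252; Racah Σ t=1..1: t=1:−1/720 = -1/720; ⇒ 3j(1 4 3; 0 -3 3)² = 1/36, sgn -1
B: Δ = 2!·0!·6!/9! = 1/252; Racah Σ t=1..1: t=1:−1/120 = -1/120; ⇒ 3j(1 4 3; 0 -2 2)² = 1/21, sgn +1
I_A²/I_B² = (1/36)/(1/21) = 7/12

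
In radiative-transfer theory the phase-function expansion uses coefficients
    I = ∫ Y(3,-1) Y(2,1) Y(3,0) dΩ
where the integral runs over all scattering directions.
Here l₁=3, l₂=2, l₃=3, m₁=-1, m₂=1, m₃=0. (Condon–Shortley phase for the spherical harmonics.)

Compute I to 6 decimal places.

-0.059471

m-sum 0 ✓  L=8 even ✓  1≤3≤5 ✓
Π(2lᵢ+1) = 7×5×7 = 245
triangle coeff Δ(3,2,3) = 1/3780
Σ_t [0,2]: t=0:+1/24 t=1:−1/4 t=2:+1/24 = -1/6
(3j)²=4/105 [(3 2 3; 0 0 0)], sign=+1
Σ_t [1,2]: t=1:−1/12 t=2:+1/8 = 1/24
(3j)²=1/210 [(3 2 3; -1 1 0)], sign=-1
⇒ 4πI² = 2/45
I = (-1)√(2/45/(4π)) = -0.05947080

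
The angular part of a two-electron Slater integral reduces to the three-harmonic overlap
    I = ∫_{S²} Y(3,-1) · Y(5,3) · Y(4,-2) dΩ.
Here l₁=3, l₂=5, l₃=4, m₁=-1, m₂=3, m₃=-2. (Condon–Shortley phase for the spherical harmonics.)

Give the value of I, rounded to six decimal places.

m-sum 0 ✓  L=12 even ✓  2≤4≤8 ✓
Π(2lᵢ+1) = 7×11×9 = 693
triangle coeff Δ(3,5,4) = 1/180180
Σ_t [1,3]: t=1:−1/576 t=2:+1/144 t=3:−1/576 = 1/288
(3j)²=20/1001 [(3 5 4; 0 0 0)], sign=+1
Σ_t [2,4]: t=2:+1/5760 t=3:−1/720 t=4:+1/2304 = -1/1280
(3j)²=27/1430 [(3 5 4; -1 3 -2)], sign=-1
⇒ 4πI² = 486/1859
I = (-1)√(486/1859/(4π)) = -0.14423595

-0.144236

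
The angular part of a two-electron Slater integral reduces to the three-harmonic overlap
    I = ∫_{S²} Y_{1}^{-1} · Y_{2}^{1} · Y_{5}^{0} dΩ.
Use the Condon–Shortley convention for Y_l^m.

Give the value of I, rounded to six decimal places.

0.000000

l₃=5 ∉ [1,3] — triangle fails ⇒ I = 0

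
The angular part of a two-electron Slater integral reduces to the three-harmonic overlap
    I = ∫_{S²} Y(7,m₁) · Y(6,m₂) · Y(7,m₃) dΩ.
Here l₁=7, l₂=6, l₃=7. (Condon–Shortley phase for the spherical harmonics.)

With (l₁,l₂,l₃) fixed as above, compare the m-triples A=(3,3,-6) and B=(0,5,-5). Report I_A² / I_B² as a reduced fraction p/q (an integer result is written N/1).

91/220

Same 7,6,7: normalisation and zero-m 3j drop out of the ratio.
A: Δ: 6! 8! 6! / 21! → 1/2444321880; sum: t=3:−1/130636800 t=4:+1/232243200 = -1/298598400; 3j²(7 6 7; 3 3 -6) = Δ·Π!·Σ² = 7/1292  (sign +1)
B: Δ: 6! 8! 6! / 21! → 1/2444321880; sum: t=5:−1/124416000 t=6:+1/435456000 = -1/174182400; 3j²(7 6 7; 0 5 -5) = Δ·Π!·Σ² = 55/4199  (sign -1)
I_A²/I_B² = (7/1292)/(55/4199) = 91/220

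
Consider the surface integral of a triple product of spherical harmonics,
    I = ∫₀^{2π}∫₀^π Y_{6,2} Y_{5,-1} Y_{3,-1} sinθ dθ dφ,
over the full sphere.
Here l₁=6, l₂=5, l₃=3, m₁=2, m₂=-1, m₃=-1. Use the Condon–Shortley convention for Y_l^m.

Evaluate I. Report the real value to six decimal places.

Checks pass: Σm=0; 14 even; l₃=3∈[1,11].
(2·6+1)(2·5+1)(2·3+1) = 1001
Δ: 8! 4! 2! / 15! → 1/675675
sum: t=3:−1/8640 t=4:+1/2304 t=5:−1/8640 = 7/34560
3j²(6 5 3; 0 0 0) = Δ·Π!·Σ² = 7/429  (sign -1)
sum: t=2:+1/11520 t=3:−1/4320 t=4:+1/27648 = -1/9216
3j²(6 5 3; 2 -1 -1) = Δ·Π!·Σ² = 2/143  (sign -1)
combine: 4πI² = 1001·7/429·2/143 = 98/429
take √, sign +1: I = 0.13482780

0.134828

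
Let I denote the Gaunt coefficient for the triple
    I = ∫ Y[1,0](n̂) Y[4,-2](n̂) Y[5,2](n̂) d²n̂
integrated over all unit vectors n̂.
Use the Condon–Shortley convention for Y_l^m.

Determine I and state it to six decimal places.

m-sum 0 ✓  L=10 even ✓  3≤5≤5 ✓
Π(2lᵢ+1) = 3×9×11 = 297
triangle coeff Δ(1,4,5) = 1/495
Σ_t [0,0]: t=0:+1/576 = 1/576
(3j)²=5/99 [(1 4 5; 0 0 0)], sign=-1
Σ_t [0,0]: t=0:+1/1440 = 1/1440
(3j)²=7/165 [(1 4 5; 0 -2 2)], sign=-1
⇒ 4πI² = 7/11
I = (+1)√(7/11/(4π)) = 0.22503380

0.225034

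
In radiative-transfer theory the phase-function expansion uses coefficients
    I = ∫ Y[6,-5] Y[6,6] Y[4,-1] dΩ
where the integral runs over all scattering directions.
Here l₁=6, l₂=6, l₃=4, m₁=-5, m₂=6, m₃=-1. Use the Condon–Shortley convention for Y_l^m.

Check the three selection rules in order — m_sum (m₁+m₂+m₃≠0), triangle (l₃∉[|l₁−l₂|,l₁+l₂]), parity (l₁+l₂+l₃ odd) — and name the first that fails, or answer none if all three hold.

none

m₁+m₂+m₃ = -5 + 6 − 1 = 0  ✓
triangle: |6−6|=0 ≤ l₃=4 ≤ 6+6=12  ✓
parity: l₁+l₂+l₃ = 16 is even  ✓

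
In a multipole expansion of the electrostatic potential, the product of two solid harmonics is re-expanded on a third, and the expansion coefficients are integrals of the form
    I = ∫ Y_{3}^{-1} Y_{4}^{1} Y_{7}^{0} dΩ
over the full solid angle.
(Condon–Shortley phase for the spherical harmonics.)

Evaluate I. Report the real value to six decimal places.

0.182674

Checks pass: Σm=0; 14 even; l₃=7∈[1,7].
(2·3+1)(2·4+1)(2·7+1) = 945
Δ: 0! 6! 8! / 15! → 1/45045
sum: t=0:+1/20736 = 1/20736
3j²(3 4 7; 0 0 0) = Δ·Π!·Σ² = 35/1287  (sign -1)
sum: t=0:+1/34560 = 1/34560
3j²(3 4 7; -1 1 0) = Δ·Π!·Σ² = 7/429  (sign -1)
combine: 4πI² = 945·35/1287·7/429 = 8575/20449
take √, sign +1: I = 0.18267373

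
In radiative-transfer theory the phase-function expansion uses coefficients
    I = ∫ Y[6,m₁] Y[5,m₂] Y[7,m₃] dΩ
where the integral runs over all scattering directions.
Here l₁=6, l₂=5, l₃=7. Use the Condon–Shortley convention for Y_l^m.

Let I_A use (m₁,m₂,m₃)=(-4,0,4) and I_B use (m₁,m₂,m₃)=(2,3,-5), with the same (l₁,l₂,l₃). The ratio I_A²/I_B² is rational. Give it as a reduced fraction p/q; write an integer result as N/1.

Shared (l₁,l₂,l₃)=(6,5,7): N and (l;000)² cancel in I_A²/I_B².
A: Δ = 4!·8!·6!/19! = 1/174594420; Racah Σ t=2..4: t=2:+1/5806080 t=3:−1/1451520 t=4:+1/4147200 = -1/3628800; ⇒ 3j(6 5 7; -4 0 4)² = 320/29393, sgn +1
B: Δ = 4!·8!·6!/19! = 1/174594420; Racah Σ t=2..4: t=2:+1/4147200 t=3:−1/3628800 t=4:+1/46448640 = -1/77414400; ⇒ 3j(6 5 7; 2 3 -5)² = 3/41990, sgn -1
I_A²/I_B² = (320/29393)/(3/41990) = 3200/21

3200/21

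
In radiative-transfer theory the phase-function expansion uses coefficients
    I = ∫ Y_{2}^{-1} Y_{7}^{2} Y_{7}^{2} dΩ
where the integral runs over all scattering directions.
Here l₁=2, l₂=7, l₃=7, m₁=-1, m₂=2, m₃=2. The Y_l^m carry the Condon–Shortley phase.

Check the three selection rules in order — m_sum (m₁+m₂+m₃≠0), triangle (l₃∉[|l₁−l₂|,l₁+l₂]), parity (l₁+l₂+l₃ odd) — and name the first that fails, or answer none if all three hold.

m_sum

Σmᵢ = 3  ✗
l₃∈[|l₁−l₂|,l₁+l₂]=[5,9], have l₃=7
Σlᵢ = 16 ⇒ even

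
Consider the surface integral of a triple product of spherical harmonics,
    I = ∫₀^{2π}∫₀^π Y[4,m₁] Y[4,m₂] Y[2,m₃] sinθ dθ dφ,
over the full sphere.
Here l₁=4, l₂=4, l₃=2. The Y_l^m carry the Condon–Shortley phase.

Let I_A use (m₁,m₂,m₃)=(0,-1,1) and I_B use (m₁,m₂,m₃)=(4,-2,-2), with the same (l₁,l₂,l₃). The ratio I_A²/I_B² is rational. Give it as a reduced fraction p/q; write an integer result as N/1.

l's match ⇒ only the (l;m) 3-j factors differ between A and B.
A: triangle coeff Δ(4,4,2) = 1/13860; Σ_t [2,3]: t=2:+1/96 t=3:−1/72 = -1/288; (3j)²=1/462 [(4 4 2; 0 -1 1)], sign=+1
B: triangle coeff Δ(4,4,2) = 1/13860; Σ_t [0,0]: t=0:+1/2880 = 1/2880; (3j)²=2/165 [(4 4 2; 4 -2 -2)], sign=+1
I_A²/I_B² = (1/462)/(2/165) = 5/28

5/28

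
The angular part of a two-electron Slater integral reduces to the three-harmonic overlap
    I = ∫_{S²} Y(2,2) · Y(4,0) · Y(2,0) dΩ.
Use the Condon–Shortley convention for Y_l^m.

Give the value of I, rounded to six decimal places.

0.000000

2 + 0 + 0 = 2 ≠ 0: azimuthal integral kills it; I = 0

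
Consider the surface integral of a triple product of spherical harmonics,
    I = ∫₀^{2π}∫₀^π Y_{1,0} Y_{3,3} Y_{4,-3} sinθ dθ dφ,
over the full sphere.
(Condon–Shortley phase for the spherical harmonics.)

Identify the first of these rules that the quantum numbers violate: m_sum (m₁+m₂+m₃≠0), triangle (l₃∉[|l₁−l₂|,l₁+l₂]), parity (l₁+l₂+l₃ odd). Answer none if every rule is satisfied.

none

azimuthal sum: 0 + 3 − 3 = 0  ✓
2 ≤ 4 ≤ 4 (triangle on l)  ✓
L = 1 + 3 + 4 = 8 (even)  ✓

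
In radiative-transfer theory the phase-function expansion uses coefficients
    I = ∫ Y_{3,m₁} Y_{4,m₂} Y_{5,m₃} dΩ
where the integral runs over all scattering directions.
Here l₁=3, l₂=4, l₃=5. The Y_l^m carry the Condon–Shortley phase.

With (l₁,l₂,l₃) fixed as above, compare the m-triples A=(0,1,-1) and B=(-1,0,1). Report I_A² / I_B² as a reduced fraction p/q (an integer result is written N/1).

l's match ⇒ only the (l;m) 3-j factors differ between A and B.
A: triangle coeff Δ(3,4,5) = 1/180180; Σ_t [0,2]: t=0:+1/1440 t=1:−1/192 t=2:+1/432 = -19/8640; (3j)²=361/30030 [(3 4 5; 0 1 -1)], sign=-1
B: triangle coeff Δ(3,4,5) = 1/180180; Σ_t [0,2]: t=0:+1/2304 t=1:−1/216 t=2:+1/384 = -11/6912; (3j)²=11/1638 [(3 4 5; -1 0 1)], sign=-1
I_A²/I_B² = (361/30030)/(11/1638) = 1083/605

1083/605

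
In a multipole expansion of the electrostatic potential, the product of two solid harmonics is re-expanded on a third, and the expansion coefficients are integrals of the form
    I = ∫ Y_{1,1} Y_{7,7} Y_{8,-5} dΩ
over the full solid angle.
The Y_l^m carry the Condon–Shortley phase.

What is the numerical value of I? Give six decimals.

1 + 7 − 5 = 3 ≠ 0: azimuthal integral kills it; I = 0

0.000000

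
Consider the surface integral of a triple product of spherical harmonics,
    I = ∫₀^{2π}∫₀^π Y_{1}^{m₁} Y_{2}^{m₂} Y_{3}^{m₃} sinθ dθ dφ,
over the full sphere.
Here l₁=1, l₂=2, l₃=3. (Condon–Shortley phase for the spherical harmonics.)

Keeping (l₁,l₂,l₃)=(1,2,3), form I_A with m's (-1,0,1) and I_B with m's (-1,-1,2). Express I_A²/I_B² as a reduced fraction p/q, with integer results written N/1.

3/5

l's match ⇒ only the (l;m) 3-j factors differ between A and B.
A: triangle coeff Δ(1,2,3) = 1/105; Σ_t [0,0]: t=0:+1/8 = 1/8; (3j)²=2/35 [(1 2 3; -1 0 1)], sign=+1
B: triangle coeff Δ(1,2,3) = 1/105; Σ_t [0,0]: t=0:+1/12 = 1/12; (3j)²=2/21 [(1 2 3; -1 -1 2)], sign=-1
I_A²/I_B² = (2/35)/(2/21) = 3/5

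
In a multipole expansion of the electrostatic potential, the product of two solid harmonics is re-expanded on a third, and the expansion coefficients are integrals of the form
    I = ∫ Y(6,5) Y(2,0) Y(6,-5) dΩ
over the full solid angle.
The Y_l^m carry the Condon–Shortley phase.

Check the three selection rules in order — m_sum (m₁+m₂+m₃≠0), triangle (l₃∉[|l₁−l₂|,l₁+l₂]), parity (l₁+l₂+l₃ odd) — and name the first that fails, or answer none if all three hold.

Σmᵢ = 0  ✓
l₃∈[|l₁−l₂|,l₁+l₂]=[4,8], have l₃=6  ✓
Σlᵢ = 14 ⇒ even  ✓

none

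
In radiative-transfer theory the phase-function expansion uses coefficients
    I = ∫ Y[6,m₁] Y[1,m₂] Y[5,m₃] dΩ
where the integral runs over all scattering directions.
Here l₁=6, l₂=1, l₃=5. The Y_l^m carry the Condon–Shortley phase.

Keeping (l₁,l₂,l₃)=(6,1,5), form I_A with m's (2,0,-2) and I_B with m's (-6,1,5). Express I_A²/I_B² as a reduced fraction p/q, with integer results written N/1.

Shared (l₁,l₂,l₃)=(6,1,5): N and (l;000)² cancel in I_A²/I_B².
A: Δ = 2!·10!·0!/13! = 1/858; Racah Σ t=1..1: t=1:−1/30240 = -1/30240; ⇒ 3j(6 1 5; 2 0 -2)² = 16/429, sgn +1
B: Δ = 2!·10!·0!/13! = 1/858; Racah Σ t=2..2: t=2:+1/7257600 = 1/7257600; ⇒ 3j(6 1 5; -6 1 5)² = 1/13, sgn +1
I_A²/I_B² = (16/429)/(1/13) = 16/33

16/33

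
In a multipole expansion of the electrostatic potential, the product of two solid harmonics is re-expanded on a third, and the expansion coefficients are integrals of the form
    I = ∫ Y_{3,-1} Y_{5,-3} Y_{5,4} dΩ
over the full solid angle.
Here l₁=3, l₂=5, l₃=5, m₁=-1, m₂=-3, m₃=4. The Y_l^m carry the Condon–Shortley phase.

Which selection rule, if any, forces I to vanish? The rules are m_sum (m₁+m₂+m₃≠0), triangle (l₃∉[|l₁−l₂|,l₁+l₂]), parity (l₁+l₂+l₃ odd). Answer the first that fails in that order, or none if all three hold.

parity

m₁+m₂+m₃ = -1 − 3 + 4 = 0  ✓
triangle: |3−5|=2 ≤ l₃=5 ≤ 3+5=8  ✓
parity: l₁+l₂+l₃ = 13 is odd  ✗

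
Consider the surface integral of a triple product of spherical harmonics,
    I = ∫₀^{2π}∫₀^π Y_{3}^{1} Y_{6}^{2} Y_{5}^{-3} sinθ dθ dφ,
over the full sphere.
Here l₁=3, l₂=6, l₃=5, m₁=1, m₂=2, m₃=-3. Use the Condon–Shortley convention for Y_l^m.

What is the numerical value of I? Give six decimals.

-0.145631

Checks pass: Σm=0; 14 even; l₃=5∈[3,9].
(2·3+1)(2·6+1)(2·5+1) = 1001
Δ: 4! 2! 8! / 15! → 1/675675
sum: t=1:−1/8640 t=2:+1/2304 t=3:−1/8640 = 7/34560
3j²(3 6 5; 0 0 0) = Δ·Π!·Σ² = 7/429  (sign -1)
sum: t=0:+1/1935360 t=1:−1/30240 t=2:+1/11520 = 1/18432
3j²(3 6 5; 1 2 -3) = Δ·Π!·Σ² = 7/429  (sign +1)
combine: 4πI² = 1001·7/429·7/429 = 343/1287
take √, sign -1: I = -0.14563067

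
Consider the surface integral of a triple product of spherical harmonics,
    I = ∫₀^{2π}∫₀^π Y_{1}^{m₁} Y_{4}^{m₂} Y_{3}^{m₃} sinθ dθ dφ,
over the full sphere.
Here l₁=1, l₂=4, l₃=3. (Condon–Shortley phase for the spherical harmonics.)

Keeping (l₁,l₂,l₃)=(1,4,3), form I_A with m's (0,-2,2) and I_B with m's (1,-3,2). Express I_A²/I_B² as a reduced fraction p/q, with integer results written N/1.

4/7

Shared (l₁,l₂,l₃)=(1,4,3): N and (l;000)² cancel in I_A²/I_B².
A: Δ = 2!·0!·6!/9! = 1/252; Racah Σ t=1..1: t=1:−1/120 = -1/120; ⇒ 3j(1 4 3; 0 -2 2)² = 1/21, sgn +1
B: Δ = 2!·0!·6!/9! = 1/252; Racah Σ t=0..0: t=0:+1/240 = 1/240; ⇒ 3j(1 4 3; 1 -3 2)² = 1/12, sgn -1
I_A²/I_B² = (1/21)/(1/12) = 4/7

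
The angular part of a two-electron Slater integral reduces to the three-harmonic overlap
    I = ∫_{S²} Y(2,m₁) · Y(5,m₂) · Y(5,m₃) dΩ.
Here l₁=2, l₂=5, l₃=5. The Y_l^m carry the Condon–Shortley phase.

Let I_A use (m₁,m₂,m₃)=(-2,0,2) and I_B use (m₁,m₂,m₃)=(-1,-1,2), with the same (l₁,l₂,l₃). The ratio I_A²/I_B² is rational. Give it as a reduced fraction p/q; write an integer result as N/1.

10/3

Same 2,5,5: normalisation and zero-m 3j drop out of the ratio.
A: Δ: 2! 2! 8! / 13! → 1/38610; sum: t=2:+1/2880 = 1/2880; 3j²(2 5 5; -2 0 2) = Δ·Π!·Σ² = 14/429  (sign -1)
B: Δ: 2! 2! 8! / 13! → 1/38610; sum: t=1:−1/1440 t=2:+1/2880 = -1/2880; 3j²(2 5 5; -1 -1 2) = Δ·Π!·Σ² = 7/715  (sign +1)
I_A²/I_B² = (14/429)/(7/715) = 10/3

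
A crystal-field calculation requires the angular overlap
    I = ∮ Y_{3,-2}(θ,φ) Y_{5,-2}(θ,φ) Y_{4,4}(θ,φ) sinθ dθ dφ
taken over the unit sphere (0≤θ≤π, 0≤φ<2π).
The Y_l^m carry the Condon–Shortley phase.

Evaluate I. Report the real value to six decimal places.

-0.109480

m-sum 0 ✓  L=12 even ✓  2≤4≤8 ✓
Π(2lᵢ+1) = 7×11×9 = 693
triangle coeff Δ(3,5,4) = 1/180180
Σ_t [1,3]: t=1:−1/576 t=2:+1/144 t=3:−1/576 = 1/288
(3j)²=20/1001 [(3 5 4; 0 0 0)], sign=+1
Σ_t [3,3]: t=3:−1/8640 = -1/8640
(3j)²=14/1287 [(3 5 4; -2 -2 4)], sign=-1
⇒ 4πI² = 280/1859
I = (-1)√(280/1859/(4π)) = -0.10947990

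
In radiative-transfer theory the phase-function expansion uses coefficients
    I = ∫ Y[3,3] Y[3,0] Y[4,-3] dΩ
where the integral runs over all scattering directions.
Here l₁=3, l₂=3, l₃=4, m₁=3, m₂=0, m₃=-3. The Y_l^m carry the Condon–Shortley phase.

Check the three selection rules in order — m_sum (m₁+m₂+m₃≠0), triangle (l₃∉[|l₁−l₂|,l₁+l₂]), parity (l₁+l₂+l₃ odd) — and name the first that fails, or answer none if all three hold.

none

Σmᵢ = 0  ✓
l₃∈[|l₁−l₂|,l₁+l₂]=[0,6], have l₃=4  ✓
Σlᵢ = 10 ⇒ even  ✓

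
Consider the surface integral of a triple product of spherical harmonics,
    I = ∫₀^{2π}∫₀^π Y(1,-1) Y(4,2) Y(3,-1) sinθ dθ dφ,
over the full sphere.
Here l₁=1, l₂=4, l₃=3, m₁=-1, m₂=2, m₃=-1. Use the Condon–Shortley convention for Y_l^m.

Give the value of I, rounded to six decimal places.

0.238414

m-sum 0 ✓  L=8 even ✓  3≤3≤5 ✓
Π(2lᵢ+1) = 3×9×7 = 189
triangle coeff Δ(1,4,3) = 1/252
Σ_t [1,1]: t=1:−1/36 = -1/36
(3j)²=4/63 [(1 4 3; 0 0 0)], sign=+1
Σ_t [2,2]: t=2:+1/96 = 1/96
(3j)²=5/84 [(1 4 3; -1 2 -1)], sign=+1
⇒ 4πI² = 5/7
I = (+1)√(5/7/(4π)) = 0.23841361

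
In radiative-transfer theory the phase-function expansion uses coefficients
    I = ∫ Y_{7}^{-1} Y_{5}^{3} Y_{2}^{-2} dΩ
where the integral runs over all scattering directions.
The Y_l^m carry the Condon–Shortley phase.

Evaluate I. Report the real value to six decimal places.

Checks pass: Σm=0; 14 even; l₃=2∈[2,12].
(2·7+1)(2·5+1)(2·2+1) = 825
Δ: 10! 4! 0! / 15! → 1/15015
sum: t=5:−1/57600 = -1/57600
3j²(7 5 2; 0 0 0) = Δ·Π!·Σ² = 21/715  (sign -1)
sum: t=8:+1/1935360 = 1/1935360
3j²(7 5 2; -1 3 -2) = Δ·Π!·Σ² = 1/1001  (sign +1)
combine: 4πI² = 825·21/715·1/1001 = 45/1859
take √, sign -1: I = -0.04388960

-0.043890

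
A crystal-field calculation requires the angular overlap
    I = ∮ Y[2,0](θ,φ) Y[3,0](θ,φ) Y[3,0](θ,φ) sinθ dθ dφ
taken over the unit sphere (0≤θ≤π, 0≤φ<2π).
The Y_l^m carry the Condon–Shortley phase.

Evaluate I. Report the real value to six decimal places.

0.168209

m-sum 0 ✓  L=8 even ✓  1≤3≤5 ✓
Π(2lᵢ+1) = 5×7×7 = 245
triangle coeff Δ(2,3,3) = 1/3780
Σ_t [0,2]: t=0:+1/24 t=1:−1/4 t=2:+1/24 = -1/6
(3j)²=4/105 [(2 3 3; 0 0 0)], sign=+1
(m-triple is (0,0,0) — same symbol as above.)
⇒ 4πI² = 16/45
I = (+1)√(16/45/(4π)) = 0.16820883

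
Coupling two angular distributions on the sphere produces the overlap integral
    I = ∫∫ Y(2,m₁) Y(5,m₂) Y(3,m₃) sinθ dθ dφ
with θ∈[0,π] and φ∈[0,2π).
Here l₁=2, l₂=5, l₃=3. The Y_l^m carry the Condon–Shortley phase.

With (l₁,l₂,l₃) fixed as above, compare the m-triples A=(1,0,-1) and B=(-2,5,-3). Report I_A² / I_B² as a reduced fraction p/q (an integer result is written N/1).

Shared (l₁,l₂,l₃)=(2,5,3): N and (l;000)² cancel in I_A²/I_B².
A: Δ = 4!·0!·6!/11! = 1/2310; Racah Σ t=1..1: t=1:−1/288 = -1/288; ⇒ 3j(2 5 3; 1 0 -1)² = 5/231, sgn -1
B: Δ = 4!·0!·6!/11! = 1/2310; Racah Σ t=4..4: t=4:+1/17280 = 1/17280; ⇒ 3j(2 5 3; -2 5 -3)² = 1/11, sgn +1
I_A²/I_B² = (5/231)/(1/11) = 5/21

5/21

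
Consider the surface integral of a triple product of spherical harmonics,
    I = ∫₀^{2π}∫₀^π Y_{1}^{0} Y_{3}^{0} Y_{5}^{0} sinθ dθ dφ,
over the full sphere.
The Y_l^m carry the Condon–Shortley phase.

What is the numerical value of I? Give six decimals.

0.000000

l₃=5 ∉ [2,4] — triangle fails ⇒ I = 0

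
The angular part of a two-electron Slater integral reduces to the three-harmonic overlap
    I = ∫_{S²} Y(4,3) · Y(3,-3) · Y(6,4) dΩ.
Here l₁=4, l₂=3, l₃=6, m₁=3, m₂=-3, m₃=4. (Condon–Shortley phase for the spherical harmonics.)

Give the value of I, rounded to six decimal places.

0.000000

Σmᵢ = 4 ≠ 0, so the φ-integral vanishes; I = 0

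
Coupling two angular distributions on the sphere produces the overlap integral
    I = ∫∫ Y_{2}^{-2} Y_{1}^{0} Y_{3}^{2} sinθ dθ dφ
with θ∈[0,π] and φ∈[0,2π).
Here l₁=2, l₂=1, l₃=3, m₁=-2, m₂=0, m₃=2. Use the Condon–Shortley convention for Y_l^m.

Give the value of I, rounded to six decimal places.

m-sum 0 ✓  L=6 even ✓  1≤3≤3 ✓
Π(2lᵢ+1) = 5×3×7 = 105
triangle coeff Δ(2,1,3) = 1/105
Σ_t [0,0]: t=0:+1/4 = 1/4
(3j)²=3/35 [(2 1 3; 0 0 0)], sign=-1
Σ_t [0,0]: t=0:+1/24 = 1/24
(3j)²=1/21 [(2 1 3; -2 0 2)], sign=-1
⇒ 4πI² = 3/7
I = (+1)√(3/7/(4π)) = 0.18467439

0.184674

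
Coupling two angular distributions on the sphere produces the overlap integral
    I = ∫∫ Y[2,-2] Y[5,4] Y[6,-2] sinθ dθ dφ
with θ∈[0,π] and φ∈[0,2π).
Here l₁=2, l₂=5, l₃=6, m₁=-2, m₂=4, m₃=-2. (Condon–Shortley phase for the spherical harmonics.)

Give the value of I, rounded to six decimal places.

L=13 odd ⇒ parity kills the (l;000) factor ⇒ I = 0

0.000000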